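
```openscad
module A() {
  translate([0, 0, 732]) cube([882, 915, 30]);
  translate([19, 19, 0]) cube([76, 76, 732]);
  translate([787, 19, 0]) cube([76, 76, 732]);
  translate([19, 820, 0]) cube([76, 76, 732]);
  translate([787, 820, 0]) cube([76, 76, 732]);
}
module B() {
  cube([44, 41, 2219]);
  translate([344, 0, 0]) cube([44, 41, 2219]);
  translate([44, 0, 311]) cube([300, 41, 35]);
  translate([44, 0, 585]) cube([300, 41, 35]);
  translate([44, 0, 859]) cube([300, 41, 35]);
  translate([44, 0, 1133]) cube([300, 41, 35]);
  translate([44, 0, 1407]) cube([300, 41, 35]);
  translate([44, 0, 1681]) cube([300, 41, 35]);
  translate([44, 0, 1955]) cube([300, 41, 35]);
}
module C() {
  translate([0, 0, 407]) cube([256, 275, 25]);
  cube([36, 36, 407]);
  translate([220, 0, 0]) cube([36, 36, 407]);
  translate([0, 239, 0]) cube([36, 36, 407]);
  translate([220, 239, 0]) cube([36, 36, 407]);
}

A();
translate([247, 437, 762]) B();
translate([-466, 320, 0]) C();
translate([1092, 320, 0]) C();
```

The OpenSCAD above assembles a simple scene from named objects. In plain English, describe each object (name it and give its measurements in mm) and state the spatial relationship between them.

A is a table: top 882 mm (x) × 915 mm (y), 30 mm thick, upper face at z = 762 mm, on four 76×76 mm square legs, each inset 19 mm from the nearest pair of top edges, running from z = 0 to the bottom of the top.

B is a straight ladder. Two 44×41 mm vertical rails, 2219 mm tall, stand 388 mm apart (outside-to-outside) with their front faces coplanar on the −y side. 7 rungs, each 41 mm deep and 35 mm tall, span between the inner faces of the rails, front faces flush with the rails. The lowest rung's underside is at z = 311 mm and rungs are spaced 274 mm apart (underside to underside).

C is a four-legged stool. The seat is a 256×275×25 mm slab whose top surface is at z = 432 mm; four square legs, each 36×36 mm in cross-section, run from the floor (z = 0) to the underside of the seat, each flush with a corner of the seat.

The ladder is on top of the table, centred. Two stools sit around the table at the −x, +x sides.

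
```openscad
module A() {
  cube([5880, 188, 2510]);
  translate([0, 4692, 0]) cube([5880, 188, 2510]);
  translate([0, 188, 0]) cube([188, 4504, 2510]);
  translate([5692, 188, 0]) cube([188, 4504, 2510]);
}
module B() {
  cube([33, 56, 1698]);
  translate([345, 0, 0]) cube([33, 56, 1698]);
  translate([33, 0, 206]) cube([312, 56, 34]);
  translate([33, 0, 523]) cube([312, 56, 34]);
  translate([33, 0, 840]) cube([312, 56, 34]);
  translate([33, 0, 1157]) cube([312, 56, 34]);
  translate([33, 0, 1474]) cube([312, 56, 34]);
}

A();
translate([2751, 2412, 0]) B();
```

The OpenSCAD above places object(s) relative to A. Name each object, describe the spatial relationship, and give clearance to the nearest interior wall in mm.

A is a house frame. B is a ladder. The ladder sits inside the house frame, centred. The clearance to the nearest interior wall is 2224 mm.

Clearances: x = 2563, y = 2224; minimum 2224 mm.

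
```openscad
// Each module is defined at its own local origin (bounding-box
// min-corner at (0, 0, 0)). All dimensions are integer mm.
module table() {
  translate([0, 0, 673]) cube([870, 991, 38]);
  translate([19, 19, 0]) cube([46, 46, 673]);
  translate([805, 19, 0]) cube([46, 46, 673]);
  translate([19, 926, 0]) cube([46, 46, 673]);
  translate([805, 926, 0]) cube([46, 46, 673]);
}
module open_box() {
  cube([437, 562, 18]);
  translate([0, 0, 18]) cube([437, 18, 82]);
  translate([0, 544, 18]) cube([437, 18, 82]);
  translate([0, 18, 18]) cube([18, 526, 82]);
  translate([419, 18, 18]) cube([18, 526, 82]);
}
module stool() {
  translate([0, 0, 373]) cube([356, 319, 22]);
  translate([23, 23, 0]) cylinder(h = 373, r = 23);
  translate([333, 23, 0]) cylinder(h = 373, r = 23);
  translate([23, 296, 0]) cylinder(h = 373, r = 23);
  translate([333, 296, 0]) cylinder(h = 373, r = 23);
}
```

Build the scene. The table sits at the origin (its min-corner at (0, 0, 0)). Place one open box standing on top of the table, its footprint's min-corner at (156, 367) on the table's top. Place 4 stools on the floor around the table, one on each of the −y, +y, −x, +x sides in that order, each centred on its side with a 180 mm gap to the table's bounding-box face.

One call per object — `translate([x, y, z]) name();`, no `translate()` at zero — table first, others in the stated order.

table();
translate([156, 367, 711]) open_box();
translate([257, -499, 0]) stool();
translate([257, 1171, 0]) stool();
translate([-536, 336, 0]) stool();
translate([1050, 336, 0]) stool();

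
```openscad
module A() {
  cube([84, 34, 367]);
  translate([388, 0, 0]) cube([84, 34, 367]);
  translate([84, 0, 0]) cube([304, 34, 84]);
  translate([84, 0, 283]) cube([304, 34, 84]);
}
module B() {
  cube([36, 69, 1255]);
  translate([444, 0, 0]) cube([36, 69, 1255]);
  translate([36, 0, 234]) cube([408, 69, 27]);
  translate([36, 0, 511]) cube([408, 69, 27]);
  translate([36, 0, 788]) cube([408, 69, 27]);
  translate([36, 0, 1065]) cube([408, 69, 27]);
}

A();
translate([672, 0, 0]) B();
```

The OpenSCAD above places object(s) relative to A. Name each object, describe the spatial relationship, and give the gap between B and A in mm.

The ladder's nearest face is 200 mm from the picture frame's +x face.

A is a picture frame. B is a ladder. The ladder is on the floor beside the picture frame on its +x side. The gap between the ladder and the picture frame is 200 mm.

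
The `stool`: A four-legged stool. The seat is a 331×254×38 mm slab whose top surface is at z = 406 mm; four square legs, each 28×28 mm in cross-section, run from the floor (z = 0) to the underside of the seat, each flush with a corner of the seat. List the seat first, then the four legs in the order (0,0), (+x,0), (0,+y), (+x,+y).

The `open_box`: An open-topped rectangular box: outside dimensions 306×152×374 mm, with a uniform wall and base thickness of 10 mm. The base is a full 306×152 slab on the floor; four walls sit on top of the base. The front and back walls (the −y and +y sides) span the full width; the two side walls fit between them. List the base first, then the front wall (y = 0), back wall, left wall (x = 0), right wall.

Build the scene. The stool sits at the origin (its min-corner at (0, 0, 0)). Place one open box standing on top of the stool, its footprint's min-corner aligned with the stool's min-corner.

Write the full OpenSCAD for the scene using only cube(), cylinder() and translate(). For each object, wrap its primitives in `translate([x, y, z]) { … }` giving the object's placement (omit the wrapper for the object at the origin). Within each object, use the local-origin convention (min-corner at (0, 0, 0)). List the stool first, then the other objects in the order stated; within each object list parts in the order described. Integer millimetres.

translate([0, 0, 368]) cube([331, 254, 38]);
cube([28, 28, 368]);
translate([303, 0, 0]) cube([28, 28, 368]);
translate([0, 226, 0]) cube([28, 28, 368]);
translate([303, 226, 0]) cube([28, 28, 368]);
translate([0, 0, 406]) {
  cube([306, 152, 10]);
  translate([0, 0, 10]) cube([306, 10, 364]);
  translate([0, 142, 10]) cube([306, 10, 364]);
  translate([0, 10, 10]) cube([10, 132, 364]);
  translate([296, 10, 10]) cube([10, 132, 364]);
}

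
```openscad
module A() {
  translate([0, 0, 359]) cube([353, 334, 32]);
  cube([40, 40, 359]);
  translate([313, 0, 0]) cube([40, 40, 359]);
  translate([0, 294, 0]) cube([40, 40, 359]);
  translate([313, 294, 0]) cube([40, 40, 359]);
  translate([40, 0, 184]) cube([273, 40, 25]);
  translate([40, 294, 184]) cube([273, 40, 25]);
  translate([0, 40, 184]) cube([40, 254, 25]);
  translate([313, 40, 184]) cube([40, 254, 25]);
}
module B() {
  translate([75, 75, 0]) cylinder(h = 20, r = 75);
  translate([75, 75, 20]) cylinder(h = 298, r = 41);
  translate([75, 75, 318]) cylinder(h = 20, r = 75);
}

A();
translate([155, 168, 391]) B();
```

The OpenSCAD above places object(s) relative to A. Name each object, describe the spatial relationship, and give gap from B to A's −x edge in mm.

The spool's min-x is at 155; the stool's min-x is 0; gap = 155 mm.

A is a stool. B is a spool. The spool is on top of the stool. The gap from the spool to the stool's −x edge is 155 mm.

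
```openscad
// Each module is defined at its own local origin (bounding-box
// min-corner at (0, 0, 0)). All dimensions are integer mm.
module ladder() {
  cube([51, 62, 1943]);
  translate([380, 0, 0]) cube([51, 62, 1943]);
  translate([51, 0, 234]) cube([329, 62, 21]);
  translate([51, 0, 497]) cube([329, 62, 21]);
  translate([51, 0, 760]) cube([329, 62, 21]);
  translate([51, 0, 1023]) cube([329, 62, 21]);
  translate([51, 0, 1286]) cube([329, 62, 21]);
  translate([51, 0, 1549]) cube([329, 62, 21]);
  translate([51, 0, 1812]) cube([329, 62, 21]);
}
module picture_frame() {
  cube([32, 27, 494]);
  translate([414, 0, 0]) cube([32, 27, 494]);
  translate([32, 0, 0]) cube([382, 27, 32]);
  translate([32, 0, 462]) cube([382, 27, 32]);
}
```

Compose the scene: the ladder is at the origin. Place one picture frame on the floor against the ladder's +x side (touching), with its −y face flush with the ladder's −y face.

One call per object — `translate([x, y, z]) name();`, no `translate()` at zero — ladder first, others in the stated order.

ladder();
translate([431, 0, 0]) picture_frame();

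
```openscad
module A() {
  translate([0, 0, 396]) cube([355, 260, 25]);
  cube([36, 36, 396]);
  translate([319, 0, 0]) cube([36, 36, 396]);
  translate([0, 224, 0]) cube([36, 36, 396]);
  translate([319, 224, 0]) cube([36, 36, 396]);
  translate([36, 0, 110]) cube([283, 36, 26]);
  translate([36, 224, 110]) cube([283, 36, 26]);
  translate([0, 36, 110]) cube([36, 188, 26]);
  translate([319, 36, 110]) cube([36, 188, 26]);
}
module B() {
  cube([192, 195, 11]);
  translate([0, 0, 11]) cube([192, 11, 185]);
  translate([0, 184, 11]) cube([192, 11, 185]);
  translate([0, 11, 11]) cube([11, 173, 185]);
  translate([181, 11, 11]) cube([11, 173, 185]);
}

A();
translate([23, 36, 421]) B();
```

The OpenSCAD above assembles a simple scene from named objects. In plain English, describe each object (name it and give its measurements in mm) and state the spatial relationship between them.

A is a four-legged stool. The seat is a 355×260×25 mm slab whose top surface is at z = 421 mm; four square legs, each 36×36 mm in cross-section, run from the floor (z = 0) to the underside of the seat, each flush with a corner of the seat. Four stretchers, 36 mm wide and 26 mm tall, connect adjacent legs with their undersides at z = 110 mm, each running between the inner faces of the legs it joins and aligned with the legs' outer faces on the other axis.

B is an open storage box with external size 192×195×196 mm and wall thickness 11 mm (the base is also 11 mm thick). The base covers the whole footprint; the four walls stand on the base, with the y-facing walls full-width and the x-facing walls fitting between their inner faces.

The open box is on top of the stool.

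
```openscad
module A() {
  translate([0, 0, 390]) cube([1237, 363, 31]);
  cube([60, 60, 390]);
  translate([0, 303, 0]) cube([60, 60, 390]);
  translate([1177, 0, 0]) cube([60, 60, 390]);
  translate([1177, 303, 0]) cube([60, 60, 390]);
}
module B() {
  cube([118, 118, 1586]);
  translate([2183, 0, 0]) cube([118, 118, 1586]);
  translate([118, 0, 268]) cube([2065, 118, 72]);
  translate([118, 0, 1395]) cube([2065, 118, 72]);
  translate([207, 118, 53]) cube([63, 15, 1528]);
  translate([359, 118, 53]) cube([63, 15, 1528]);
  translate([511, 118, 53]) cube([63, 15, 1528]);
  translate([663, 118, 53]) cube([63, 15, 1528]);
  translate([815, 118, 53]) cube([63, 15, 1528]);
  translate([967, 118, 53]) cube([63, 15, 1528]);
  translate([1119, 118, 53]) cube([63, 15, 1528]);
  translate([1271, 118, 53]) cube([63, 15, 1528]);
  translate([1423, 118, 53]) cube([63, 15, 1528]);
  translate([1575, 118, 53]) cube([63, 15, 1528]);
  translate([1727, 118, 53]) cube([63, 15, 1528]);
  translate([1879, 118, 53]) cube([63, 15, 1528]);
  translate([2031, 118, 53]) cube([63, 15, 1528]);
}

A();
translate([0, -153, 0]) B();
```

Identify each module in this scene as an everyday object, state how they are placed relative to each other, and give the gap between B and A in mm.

A is a bench. B is a fence section. The fence section is on the floor beside the bench on its −y side. The gap between the fence section and the bench is 20 mm.

The fence section's nearest face is 20 mm from the bench's −y face.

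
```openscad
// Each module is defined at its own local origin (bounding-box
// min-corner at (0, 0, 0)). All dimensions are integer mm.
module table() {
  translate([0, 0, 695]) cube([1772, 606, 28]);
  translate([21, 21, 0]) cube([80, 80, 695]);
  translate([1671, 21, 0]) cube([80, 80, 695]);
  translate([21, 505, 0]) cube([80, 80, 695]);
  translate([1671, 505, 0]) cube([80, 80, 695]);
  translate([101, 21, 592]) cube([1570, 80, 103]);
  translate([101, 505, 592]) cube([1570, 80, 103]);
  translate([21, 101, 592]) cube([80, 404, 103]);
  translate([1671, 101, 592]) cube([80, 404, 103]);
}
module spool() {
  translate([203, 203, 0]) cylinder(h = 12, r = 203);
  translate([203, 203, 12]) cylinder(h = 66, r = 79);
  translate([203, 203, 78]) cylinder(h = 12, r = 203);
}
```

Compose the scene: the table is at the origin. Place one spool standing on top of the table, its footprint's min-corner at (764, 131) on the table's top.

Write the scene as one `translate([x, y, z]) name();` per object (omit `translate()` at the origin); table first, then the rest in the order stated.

table();
translate([764, 131, 723]) spool();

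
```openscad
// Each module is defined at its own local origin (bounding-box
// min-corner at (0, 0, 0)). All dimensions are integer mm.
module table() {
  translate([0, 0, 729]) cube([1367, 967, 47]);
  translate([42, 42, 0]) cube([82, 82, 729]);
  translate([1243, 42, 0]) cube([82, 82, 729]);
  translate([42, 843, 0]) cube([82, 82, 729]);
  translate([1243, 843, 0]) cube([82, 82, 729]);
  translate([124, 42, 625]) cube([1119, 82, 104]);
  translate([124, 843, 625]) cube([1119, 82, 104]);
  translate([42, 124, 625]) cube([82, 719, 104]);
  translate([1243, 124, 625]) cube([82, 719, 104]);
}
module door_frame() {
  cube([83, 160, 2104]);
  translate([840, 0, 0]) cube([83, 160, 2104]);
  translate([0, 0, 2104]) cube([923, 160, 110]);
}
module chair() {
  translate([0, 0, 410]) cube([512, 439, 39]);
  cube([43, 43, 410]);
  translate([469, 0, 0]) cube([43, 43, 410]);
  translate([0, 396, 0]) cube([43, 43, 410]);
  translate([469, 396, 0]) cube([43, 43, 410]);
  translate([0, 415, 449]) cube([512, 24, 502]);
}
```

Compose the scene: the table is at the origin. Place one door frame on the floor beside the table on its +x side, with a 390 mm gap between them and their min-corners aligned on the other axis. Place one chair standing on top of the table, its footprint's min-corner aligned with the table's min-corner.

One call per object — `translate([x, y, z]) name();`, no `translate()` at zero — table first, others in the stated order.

table();
translate([1757, 0, 0]) door_frame();
translate([0, 0, 776]) chair();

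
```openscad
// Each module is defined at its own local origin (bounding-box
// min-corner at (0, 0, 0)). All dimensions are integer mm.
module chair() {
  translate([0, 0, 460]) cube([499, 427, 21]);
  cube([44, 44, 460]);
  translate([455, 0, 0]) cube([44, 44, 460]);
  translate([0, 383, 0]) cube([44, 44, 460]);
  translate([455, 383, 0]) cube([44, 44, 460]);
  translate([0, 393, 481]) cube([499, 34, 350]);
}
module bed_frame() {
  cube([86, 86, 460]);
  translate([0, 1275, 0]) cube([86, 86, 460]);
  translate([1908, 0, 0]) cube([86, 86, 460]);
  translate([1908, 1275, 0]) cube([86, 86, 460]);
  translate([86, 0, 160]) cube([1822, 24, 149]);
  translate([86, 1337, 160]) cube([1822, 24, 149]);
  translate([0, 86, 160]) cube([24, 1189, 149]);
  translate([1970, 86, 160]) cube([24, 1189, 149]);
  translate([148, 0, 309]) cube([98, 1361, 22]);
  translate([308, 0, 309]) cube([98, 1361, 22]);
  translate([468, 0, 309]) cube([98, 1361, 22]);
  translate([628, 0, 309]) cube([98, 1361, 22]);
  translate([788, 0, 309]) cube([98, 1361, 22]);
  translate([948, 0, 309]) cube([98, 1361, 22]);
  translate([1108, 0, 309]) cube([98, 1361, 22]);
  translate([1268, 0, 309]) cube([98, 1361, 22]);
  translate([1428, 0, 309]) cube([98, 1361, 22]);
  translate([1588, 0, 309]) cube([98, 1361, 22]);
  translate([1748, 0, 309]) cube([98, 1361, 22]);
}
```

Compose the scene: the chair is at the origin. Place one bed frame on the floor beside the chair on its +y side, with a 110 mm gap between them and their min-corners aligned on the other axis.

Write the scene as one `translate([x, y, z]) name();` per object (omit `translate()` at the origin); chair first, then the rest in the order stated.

chair();
translate([0, 537, 0]) bed_frame();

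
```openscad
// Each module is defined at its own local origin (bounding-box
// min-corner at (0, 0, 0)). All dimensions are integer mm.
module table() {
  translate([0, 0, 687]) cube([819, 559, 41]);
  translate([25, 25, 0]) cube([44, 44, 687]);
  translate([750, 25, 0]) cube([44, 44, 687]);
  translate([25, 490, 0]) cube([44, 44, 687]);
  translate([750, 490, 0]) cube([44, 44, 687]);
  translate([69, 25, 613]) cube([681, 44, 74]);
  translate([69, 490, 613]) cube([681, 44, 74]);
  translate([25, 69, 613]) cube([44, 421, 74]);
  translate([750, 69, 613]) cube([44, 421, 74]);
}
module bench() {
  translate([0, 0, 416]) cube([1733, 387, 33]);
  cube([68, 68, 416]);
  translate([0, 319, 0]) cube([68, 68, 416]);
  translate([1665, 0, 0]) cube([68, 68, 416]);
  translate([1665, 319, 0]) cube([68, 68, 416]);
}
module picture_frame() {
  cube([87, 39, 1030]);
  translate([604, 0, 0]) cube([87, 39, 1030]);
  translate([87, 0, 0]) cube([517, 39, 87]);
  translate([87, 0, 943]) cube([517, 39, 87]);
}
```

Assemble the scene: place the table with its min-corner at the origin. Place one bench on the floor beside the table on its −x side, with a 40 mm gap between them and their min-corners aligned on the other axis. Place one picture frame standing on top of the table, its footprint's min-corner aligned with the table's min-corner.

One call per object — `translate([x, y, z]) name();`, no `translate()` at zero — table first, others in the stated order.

table();
translate([-1773, 0, 0]) bench();
translate([0, 0, 728]) picture_frame();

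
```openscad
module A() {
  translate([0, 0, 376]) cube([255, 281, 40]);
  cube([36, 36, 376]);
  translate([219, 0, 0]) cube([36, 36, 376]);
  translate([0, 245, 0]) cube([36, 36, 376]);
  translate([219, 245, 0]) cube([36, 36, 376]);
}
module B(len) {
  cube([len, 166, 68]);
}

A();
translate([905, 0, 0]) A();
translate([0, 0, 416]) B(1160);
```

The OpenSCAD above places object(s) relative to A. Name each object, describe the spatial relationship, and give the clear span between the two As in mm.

Second stool starts at x = 905; first ends at x = 255; clear span = 905 − 255 = 650 mm.

A is a stool. B is a beam. A beam spans the tops of two stools. The clear span between the two stools is 650 mm.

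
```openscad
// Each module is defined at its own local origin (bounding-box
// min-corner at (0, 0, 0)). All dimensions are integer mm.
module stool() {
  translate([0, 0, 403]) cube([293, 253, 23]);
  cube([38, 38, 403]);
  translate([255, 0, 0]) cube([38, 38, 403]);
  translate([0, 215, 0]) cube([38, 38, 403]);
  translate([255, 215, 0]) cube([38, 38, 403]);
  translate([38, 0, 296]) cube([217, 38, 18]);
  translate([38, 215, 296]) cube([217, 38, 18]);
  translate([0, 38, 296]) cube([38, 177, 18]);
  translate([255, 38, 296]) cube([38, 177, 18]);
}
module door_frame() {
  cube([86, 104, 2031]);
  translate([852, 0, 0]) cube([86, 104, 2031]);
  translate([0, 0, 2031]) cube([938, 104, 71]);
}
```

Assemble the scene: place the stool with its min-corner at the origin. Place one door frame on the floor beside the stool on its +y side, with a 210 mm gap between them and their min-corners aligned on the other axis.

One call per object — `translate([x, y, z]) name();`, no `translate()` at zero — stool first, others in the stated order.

stool();
translate([0, 463, 0]) door_frame();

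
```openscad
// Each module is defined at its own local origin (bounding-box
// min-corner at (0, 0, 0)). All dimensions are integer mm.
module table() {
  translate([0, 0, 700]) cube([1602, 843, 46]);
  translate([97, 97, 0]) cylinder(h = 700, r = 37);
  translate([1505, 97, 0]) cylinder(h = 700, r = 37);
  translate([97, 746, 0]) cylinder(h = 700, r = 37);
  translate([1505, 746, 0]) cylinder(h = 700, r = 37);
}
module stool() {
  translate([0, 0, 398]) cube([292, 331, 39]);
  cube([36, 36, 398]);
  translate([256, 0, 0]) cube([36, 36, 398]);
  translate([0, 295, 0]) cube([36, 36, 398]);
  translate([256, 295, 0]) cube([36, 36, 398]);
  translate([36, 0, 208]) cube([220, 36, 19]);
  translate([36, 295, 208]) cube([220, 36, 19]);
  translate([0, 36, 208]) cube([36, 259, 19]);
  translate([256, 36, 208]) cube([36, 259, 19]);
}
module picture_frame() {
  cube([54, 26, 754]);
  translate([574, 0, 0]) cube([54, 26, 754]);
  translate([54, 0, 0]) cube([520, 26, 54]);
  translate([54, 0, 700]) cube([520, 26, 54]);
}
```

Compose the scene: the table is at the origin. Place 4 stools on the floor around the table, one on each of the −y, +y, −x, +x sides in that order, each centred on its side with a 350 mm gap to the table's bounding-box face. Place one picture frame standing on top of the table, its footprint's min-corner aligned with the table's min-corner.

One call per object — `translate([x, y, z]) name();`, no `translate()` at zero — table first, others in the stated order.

table();
translate([655, -681, 0]) stool();
translate([655, 1193, 0]) stool();
translate([-642, 256, 0]) stool();
translate([1952, 256, 0]) stool();
translate([0, 0, 746]) picture_frame();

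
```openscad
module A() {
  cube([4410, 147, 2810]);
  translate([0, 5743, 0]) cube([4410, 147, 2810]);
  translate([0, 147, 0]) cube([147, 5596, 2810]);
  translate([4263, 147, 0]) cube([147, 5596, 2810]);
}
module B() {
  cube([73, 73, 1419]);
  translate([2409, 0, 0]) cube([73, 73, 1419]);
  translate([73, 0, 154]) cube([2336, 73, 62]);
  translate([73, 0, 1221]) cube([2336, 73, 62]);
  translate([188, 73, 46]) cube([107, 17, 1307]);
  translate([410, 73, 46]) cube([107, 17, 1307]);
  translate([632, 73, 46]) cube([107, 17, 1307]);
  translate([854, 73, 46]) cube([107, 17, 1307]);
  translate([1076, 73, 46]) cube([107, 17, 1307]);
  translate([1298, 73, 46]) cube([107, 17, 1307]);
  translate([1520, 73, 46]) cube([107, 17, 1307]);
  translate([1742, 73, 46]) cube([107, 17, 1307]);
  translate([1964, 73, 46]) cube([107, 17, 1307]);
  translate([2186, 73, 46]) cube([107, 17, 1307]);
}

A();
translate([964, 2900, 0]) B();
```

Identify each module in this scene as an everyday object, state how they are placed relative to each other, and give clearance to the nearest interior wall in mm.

Clearances: x = 817, y = 2753; minimum 817 mm.

A is a house frame. B is a fence section. The fence section sits inside the house frame, centred. The clearance to the nearest interior wall is 817 mm.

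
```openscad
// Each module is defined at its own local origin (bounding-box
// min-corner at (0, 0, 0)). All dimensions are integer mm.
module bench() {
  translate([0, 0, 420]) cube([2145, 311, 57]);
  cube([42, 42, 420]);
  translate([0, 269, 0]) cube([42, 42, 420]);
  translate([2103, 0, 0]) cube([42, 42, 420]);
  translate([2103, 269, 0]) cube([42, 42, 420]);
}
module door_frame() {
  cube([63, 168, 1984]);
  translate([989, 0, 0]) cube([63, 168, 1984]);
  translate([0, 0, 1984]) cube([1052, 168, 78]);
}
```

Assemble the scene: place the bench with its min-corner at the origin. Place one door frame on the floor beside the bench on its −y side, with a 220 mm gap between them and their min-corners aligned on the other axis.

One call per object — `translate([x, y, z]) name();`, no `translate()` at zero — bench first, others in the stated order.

bench();
translate([0, -388, 0]) door_frame();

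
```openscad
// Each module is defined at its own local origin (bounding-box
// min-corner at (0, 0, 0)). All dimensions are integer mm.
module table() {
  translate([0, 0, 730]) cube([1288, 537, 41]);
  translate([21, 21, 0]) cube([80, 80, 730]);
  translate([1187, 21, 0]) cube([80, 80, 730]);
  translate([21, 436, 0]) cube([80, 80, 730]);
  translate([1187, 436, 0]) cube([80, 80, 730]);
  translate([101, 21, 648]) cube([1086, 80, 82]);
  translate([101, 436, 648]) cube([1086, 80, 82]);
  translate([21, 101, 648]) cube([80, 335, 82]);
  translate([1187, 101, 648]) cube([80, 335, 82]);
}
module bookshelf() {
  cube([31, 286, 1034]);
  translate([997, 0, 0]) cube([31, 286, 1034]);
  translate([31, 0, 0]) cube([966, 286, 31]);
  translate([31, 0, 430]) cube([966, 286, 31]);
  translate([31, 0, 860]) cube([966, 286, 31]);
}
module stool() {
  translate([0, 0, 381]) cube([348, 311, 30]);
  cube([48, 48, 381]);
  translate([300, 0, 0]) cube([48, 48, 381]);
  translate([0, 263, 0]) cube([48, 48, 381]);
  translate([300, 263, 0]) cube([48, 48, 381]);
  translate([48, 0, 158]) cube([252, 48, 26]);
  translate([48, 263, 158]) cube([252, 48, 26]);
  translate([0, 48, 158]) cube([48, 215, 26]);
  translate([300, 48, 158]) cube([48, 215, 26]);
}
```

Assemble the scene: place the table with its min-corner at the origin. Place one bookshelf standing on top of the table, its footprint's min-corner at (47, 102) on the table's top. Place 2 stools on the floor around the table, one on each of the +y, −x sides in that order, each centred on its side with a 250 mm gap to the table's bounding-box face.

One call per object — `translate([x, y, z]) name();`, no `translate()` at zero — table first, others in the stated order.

table();
translate([47, 102, 771]) bookshelf();
translate([470, 787, 0]) stool();
translate([-598, 113, 0]) stool();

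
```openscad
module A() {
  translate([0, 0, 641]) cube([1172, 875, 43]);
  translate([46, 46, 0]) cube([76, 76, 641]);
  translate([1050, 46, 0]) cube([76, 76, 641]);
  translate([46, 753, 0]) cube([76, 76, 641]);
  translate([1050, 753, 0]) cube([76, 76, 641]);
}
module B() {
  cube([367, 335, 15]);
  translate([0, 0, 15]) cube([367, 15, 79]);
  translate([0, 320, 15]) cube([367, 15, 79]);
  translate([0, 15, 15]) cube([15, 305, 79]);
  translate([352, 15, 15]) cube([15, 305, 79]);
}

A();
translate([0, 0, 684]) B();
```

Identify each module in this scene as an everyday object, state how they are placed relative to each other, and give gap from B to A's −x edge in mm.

The open box's min-x is at 0; the table's min-x is 0; gap = 0 mm.

A is a table. B is an open box. The open box is on top of the table. The gap from the open box to the table's −x edge is 0 mm.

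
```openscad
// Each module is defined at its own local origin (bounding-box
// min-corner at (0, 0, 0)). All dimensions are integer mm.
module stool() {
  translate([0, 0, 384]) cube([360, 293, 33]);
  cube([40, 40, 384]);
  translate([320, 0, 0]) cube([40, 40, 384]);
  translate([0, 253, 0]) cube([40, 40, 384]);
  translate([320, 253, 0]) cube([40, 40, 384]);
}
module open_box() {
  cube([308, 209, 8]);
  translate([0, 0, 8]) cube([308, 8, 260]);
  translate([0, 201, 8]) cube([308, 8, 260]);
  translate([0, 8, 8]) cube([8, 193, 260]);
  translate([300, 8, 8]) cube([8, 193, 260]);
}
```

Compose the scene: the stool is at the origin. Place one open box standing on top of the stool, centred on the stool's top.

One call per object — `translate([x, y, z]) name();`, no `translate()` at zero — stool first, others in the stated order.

stool();
translate([26, 42, 417]) open_box();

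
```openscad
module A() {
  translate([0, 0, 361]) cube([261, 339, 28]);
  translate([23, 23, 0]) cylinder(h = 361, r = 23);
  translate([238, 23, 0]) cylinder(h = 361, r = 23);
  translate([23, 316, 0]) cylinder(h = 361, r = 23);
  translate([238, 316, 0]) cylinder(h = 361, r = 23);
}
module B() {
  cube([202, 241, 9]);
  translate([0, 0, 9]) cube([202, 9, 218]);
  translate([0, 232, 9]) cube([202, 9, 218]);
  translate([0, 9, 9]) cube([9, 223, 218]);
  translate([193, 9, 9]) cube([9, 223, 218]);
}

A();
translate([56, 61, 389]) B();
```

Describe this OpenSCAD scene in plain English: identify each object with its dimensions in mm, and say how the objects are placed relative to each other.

A is a simple wooden stool: a rectangular seat 261 mm (x) by 339 mm (y), 28 mm thick, top face at z = 389 mm, on four round legs, each 46 mm in diameter. The legs rest on z = 0, each leg's axis is inset half a diameter from the nearest pair of seat edges (so the leg's bounding box is flush with the corner).

B is an open-topped rectangular box: outside dimensions 202×241×227 mm, with a uniform wall and base thickness of 9 mm. The base is a full 202×241 slab on the floor; four walls sit on top of the base. The front and back walls (the −y and +y sides) span the full width; the two side walls fit between them.

The open box is on top of the stool.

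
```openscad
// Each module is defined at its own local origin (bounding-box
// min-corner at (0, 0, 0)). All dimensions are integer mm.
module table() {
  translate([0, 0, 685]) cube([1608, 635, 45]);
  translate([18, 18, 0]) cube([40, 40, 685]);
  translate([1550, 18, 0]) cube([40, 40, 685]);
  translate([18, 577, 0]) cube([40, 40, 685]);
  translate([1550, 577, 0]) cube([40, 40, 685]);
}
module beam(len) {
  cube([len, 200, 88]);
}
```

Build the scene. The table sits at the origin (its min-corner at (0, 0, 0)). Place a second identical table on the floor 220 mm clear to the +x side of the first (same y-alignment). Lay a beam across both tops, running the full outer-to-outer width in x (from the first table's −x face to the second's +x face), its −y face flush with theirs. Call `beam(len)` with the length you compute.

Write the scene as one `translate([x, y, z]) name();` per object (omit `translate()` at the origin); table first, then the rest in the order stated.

table();
translate([1828, 0, 0]) table();
translate([0, 0, 730]) beam(3436);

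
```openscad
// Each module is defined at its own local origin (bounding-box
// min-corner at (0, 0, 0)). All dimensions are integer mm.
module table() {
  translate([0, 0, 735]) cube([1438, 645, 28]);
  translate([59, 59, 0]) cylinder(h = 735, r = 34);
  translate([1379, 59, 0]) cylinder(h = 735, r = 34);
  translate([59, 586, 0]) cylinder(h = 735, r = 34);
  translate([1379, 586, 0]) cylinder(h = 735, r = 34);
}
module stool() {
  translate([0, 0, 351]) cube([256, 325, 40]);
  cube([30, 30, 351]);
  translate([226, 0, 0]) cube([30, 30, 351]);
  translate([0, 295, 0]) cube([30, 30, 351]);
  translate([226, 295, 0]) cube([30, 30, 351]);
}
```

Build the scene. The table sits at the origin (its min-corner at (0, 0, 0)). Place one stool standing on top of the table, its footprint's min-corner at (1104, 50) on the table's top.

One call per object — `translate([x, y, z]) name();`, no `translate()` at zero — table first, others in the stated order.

table();
translate([1104, 50, 763]) stool();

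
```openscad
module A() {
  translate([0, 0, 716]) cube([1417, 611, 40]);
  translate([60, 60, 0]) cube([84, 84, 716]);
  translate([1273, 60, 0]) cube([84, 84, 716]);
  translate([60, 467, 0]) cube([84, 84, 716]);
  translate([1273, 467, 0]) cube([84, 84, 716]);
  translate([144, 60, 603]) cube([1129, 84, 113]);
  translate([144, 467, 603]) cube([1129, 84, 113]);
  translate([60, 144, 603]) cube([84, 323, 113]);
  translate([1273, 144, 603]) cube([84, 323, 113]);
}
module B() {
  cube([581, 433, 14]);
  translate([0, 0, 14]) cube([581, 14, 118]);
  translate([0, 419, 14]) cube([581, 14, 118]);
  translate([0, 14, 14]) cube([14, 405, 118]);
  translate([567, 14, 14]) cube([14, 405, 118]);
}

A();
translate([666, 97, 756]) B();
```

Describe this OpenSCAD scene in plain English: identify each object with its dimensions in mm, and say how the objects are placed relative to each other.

A is a table with a 1417×611 mm rectangular top, 40 mm thick, top surface at z = 756 mm, supported by four 84×84 mm square legs, each inset 60 mm from the nearest pair of top edges, running from the floor. Four apron rails, 84 mm thick and 113 mm tall, run between adjacent legs with their top edges flush with the underside of the top and their outer faces flush with the legs' outer faces.

B is an open-topped rectangular box: outside dimensions 581×433×132 mm, with a uniform wall and base thickness of 14 mm. The base is a full 581×433 slab on the floor; four walls sit on top of the base. The front and back walls (the −y and +y sides) span the full width; the two side walls fit between them.

The open box is on top of the table.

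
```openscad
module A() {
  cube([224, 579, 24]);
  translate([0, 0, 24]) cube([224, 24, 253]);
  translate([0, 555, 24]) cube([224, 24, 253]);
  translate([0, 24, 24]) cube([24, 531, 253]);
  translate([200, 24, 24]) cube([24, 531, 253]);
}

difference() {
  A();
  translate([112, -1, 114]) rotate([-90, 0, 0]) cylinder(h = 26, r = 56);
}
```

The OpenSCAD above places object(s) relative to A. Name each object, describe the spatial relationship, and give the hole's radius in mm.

The subtracted cylinder has r = 56 mm.

A is an open box. The open box has a circular hole through its front wall. The hole's radius is 56 mm.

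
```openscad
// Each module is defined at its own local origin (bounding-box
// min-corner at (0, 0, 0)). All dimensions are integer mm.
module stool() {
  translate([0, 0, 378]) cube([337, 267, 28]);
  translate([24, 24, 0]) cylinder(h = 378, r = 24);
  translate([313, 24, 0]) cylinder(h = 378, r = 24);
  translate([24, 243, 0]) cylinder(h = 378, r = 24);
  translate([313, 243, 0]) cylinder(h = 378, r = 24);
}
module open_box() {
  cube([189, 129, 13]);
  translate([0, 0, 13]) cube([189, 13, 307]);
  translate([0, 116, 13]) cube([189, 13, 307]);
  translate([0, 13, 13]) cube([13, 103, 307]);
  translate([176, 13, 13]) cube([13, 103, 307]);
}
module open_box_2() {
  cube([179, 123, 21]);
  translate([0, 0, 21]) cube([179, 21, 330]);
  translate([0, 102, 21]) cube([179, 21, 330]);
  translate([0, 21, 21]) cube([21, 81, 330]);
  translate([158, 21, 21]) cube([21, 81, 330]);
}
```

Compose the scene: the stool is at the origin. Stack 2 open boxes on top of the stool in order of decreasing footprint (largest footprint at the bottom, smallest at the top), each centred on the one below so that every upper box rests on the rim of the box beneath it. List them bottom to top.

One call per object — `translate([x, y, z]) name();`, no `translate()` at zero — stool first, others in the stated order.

stool();
translate([74, 69, 406]) open_box();
translate([79, 72, 726]) open_box_2();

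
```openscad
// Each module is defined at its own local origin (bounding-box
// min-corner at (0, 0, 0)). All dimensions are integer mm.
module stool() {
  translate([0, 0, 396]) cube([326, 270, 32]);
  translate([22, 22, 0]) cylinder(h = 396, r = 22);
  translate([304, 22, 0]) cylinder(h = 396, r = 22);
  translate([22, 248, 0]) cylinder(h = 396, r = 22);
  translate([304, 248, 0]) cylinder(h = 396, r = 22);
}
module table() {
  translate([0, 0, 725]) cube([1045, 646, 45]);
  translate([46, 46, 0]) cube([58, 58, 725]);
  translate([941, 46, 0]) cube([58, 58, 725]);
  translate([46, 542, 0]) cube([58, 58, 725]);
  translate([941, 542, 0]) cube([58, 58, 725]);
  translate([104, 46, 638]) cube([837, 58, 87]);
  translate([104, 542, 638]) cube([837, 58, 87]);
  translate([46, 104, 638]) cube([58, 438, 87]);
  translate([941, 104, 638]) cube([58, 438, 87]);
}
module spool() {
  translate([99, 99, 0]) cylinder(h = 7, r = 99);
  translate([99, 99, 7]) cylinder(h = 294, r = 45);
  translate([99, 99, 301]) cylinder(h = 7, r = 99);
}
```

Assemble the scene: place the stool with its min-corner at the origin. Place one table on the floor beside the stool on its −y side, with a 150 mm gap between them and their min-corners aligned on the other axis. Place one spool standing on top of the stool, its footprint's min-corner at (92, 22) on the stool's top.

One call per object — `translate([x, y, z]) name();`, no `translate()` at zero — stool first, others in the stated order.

stool();
translate([0, -796, 0]) table();
translate([92, 22, 428]) spool();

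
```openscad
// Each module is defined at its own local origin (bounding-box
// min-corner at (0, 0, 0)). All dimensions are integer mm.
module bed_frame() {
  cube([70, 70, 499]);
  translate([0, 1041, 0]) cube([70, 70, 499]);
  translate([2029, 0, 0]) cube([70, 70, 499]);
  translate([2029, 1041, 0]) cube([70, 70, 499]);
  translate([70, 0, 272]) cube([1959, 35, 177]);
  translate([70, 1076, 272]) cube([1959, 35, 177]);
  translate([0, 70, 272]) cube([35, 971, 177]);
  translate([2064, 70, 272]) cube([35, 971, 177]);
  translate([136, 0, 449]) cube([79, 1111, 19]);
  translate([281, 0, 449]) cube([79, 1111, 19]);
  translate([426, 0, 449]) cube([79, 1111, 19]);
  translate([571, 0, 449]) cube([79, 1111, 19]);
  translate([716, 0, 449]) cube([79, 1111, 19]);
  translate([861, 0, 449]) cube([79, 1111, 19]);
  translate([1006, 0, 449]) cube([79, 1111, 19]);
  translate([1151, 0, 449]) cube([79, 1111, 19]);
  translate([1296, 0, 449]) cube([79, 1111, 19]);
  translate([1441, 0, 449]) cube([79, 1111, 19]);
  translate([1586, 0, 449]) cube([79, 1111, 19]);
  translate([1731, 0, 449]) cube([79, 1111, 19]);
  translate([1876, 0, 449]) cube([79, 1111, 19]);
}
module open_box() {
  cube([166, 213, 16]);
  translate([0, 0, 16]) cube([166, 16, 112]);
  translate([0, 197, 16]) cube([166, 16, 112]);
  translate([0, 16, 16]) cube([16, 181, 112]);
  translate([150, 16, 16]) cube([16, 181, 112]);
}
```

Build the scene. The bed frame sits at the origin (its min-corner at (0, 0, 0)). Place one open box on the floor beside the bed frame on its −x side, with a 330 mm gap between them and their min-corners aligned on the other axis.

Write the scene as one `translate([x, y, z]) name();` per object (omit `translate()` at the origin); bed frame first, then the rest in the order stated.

bed_frame();
translate([-496, 0, 0]) open_box();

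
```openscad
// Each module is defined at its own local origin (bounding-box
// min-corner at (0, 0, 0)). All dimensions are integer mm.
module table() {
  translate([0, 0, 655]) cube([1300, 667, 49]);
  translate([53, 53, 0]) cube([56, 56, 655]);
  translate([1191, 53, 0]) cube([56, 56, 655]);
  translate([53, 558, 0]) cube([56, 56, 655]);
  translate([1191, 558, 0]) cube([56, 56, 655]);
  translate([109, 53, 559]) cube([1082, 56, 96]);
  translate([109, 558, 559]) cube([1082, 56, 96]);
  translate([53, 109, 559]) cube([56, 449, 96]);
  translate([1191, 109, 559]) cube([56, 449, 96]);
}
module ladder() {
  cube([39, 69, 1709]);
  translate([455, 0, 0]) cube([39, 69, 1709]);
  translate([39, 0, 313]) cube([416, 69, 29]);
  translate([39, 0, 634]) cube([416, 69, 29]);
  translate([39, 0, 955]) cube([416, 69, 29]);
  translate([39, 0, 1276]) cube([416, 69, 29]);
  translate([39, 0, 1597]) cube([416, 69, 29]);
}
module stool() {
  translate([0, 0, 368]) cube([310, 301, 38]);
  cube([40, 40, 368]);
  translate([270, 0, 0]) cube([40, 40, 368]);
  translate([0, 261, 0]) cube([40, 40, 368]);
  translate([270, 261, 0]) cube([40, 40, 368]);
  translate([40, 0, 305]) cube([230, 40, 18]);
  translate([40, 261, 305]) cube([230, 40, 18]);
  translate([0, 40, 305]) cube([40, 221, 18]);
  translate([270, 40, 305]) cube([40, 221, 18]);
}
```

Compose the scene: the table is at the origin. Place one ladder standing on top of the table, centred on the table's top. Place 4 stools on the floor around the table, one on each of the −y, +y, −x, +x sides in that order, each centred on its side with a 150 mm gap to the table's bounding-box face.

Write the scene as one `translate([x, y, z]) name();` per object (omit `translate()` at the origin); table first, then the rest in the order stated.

table();
translate([403, 299, 704]) ladder();
translate([495, -451, 0]) stool();
translate([495, 817, 0]) stool();
translate([-460, 183, 0]) stool();
translate([1450, 183, 0]) stool();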